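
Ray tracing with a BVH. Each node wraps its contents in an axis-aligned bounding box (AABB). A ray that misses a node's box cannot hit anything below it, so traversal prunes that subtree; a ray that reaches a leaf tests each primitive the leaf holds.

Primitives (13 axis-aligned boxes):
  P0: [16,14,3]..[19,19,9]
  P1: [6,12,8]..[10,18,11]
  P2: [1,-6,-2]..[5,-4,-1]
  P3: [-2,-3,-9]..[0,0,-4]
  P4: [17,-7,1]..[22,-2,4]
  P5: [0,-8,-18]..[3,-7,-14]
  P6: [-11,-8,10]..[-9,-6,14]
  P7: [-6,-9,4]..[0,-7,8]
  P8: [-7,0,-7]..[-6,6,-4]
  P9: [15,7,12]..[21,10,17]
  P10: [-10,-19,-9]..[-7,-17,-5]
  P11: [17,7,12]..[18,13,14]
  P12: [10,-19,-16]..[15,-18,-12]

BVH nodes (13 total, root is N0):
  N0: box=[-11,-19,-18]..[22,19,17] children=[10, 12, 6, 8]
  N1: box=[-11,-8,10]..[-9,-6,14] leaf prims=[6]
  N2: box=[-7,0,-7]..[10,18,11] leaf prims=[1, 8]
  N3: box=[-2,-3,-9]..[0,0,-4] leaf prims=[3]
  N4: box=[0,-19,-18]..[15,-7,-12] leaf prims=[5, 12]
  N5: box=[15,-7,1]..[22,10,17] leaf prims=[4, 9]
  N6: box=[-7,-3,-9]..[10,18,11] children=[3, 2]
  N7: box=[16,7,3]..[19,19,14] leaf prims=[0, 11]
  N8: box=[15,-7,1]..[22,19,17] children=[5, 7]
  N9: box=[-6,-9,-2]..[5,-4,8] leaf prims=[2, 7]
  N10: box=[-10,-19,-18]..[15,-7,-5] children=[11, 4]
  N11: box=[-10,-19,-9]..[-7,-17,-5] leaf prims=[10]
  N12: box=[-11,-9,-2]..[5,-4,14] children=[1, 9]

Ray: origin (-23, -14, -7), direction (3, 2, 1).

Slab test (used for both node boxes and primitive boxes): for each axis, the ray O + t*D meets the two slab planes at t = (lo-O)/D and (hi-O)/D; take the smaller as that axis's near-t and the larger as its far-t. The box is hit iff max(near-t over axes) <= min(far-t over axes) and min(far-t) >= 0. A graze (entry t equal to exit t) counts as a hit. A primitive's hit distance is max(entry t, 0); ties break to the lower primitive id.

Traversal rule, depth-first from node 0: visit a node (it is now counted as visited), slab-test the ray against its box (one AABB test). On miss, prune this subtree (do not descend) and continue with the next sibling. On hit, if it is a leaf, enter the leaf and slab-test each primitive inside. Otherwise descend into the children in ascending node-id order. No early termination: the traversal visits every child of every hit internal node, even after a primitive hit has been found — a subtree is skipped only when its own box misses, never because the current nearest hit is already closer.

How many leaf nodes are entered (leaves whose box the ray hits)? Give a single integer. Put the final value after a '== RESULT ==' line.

Trace the traversal:
N0 x:[4,15] y:[-5/2,33/2] z:[-11,24] -> hit [4,15], descend [6, 8, 10, 12]
  N6 x:[16/3,11] y:[11/2,16] z:[-2,18] -> hit [11/2,11], descend [2, 3]
    N2 x:[16/3,11] y:[7,16] z:[0,18] -> hit [7,11] leaf, test {P1(miss), P8(miss)}
    N3 x:[7,23/3] y:[11/2,7] z:[-2,3] -> miss, prune
  N8 x:[38/3,15] y:[7/2,33/2] z:[8,24] -> hit [38/3,15], descend [5, 7]
    N5 x:[38/3,15] y:[7/2,12] z:[8,24] -> miss, prune
    N7 x:[13,14] y:[21/2,33/2] z:[10,21] -> hit [13,14] leaf, test {P0@t=14, P11(miss)}
  N10 x:[13/3,38/3] y:[-5/2,7/2] z:[-11,2] -> miss, prune
  N12 x:[4,28/3] y:[5/2,5] z:[5,21] -> hit [5,5], descend [1, 9]
    N1 x:[4,14/3] y:[3,4] z:[17,21] -> miss, prune
    N9 x:[17/3,28/3] y:[5/2,5] z:[5,15] -> miss, prune

Visited [0, 6, 2, 3, 8, 5, 7, 10, 12, 1, 9]. Tests: 11 box, 2 leaf. Nearest: P0.

== RESULT ==
2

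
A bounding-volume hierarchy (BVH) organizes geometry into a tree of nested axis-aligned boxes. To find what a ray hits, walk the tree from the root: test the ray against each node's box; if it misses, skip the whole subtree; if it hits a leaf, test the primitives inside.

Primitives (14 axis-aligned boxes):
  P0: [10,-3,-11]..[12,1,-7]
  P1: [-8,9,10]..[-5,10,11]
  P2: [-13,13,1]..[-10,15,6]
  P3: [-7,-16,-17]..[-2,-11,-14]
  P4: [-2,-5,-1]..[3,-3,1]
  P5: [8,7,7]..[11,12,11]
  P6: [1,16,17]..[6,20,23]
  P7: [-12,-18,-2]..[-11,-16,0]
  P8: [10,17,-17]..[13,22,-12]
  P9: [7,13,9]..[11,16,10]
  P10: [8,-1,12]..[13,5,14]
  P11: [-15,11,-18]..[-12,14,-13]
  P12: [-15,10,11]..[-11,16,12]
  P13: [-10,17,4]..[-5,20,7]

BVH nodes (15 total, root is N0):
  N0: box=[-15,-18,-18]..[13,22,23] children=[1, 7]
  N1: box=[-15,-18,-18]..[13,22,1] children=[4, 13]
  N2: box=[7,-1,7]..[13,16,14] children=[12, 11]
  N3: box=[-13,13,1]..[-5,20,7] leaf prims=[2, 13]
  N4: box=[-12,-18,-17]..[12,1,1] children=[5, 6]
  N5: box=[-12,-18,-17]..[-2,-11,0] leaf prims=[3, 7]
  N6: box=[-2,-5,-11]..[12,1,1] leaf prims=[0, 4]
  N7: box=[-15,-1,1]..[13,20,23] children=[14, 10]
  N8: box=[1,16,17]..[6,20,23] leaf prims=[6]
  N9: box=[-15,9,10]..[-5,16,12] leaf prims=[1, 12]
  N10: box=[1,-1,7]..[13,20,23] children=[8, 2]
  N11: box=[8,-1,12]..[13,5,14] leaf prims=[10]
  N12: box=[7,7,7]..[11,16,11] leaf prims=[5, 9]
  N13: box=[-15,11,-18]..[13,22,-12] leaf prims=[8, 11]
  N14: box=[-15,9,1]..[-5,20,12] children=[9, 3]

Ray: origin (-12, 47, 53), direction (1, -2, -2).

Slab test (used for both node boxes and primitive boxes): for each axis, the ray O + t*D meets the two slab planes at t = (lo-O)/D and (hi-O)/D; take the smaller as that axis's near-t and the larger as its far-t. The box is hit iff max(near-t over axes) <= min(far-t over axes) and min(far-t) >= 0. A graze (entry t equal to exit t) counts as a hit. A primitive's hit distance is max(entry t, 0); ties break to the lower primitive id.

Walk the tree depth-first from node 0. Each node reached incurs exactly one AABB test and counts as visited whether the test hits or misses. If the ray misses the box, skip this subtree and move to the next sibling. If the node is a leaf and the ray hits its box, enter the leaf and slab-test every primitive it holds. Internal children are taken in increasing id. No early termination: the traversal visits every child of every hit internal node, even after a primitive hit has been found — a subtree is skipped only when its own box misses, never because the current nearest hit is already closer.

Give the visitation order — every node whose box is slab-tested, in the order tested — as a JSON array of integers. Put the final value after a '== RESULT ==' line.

Trace the traversal:
N0 x:[-3,25] y:[25/2,65/2] z:[15,71/2] -> hit [15,25], descend [1, 7]
  N1 x:[-3,25] y:[25/2,65/2] z:[26,71/2] -> miss, prune
  N7 x:[-3,25] y:[27/2,24] z:[15,26] -> hit [15,24], descend [10, 14]
    N10 x:[13,25] y:[27/2,24] z:[15,23] -> hit [15,23], descend [2, 8]
      N2 x:[19,25] y:[31/2,24] z:[39/2,23] -> hit [39/2,23], descend [11, 12]
        N11 x:[20,25] y:[21,24] z:[39/2,41/2] -> miss, prune
        N12 x:[19,23] y:[31/2,20] z:[21,23] -> miss, prune
      N8 x:[13,18] y:[27/2,31/2] z:[15,18] -> hit [15,31/2] leaf, test {P6@t=15}
    N14 x:[-3,7] y:[27/2,19] z:[41/2,26] -> miss, prune

Summary -> nodes [0, 1, 7, 10, 2, 11, 12, 8, 14]; box-tests=9; leaf-entries=1; first=P6

== RESULT ==
[0, 1, 7, 10, 2, 11, 12, 8, 14]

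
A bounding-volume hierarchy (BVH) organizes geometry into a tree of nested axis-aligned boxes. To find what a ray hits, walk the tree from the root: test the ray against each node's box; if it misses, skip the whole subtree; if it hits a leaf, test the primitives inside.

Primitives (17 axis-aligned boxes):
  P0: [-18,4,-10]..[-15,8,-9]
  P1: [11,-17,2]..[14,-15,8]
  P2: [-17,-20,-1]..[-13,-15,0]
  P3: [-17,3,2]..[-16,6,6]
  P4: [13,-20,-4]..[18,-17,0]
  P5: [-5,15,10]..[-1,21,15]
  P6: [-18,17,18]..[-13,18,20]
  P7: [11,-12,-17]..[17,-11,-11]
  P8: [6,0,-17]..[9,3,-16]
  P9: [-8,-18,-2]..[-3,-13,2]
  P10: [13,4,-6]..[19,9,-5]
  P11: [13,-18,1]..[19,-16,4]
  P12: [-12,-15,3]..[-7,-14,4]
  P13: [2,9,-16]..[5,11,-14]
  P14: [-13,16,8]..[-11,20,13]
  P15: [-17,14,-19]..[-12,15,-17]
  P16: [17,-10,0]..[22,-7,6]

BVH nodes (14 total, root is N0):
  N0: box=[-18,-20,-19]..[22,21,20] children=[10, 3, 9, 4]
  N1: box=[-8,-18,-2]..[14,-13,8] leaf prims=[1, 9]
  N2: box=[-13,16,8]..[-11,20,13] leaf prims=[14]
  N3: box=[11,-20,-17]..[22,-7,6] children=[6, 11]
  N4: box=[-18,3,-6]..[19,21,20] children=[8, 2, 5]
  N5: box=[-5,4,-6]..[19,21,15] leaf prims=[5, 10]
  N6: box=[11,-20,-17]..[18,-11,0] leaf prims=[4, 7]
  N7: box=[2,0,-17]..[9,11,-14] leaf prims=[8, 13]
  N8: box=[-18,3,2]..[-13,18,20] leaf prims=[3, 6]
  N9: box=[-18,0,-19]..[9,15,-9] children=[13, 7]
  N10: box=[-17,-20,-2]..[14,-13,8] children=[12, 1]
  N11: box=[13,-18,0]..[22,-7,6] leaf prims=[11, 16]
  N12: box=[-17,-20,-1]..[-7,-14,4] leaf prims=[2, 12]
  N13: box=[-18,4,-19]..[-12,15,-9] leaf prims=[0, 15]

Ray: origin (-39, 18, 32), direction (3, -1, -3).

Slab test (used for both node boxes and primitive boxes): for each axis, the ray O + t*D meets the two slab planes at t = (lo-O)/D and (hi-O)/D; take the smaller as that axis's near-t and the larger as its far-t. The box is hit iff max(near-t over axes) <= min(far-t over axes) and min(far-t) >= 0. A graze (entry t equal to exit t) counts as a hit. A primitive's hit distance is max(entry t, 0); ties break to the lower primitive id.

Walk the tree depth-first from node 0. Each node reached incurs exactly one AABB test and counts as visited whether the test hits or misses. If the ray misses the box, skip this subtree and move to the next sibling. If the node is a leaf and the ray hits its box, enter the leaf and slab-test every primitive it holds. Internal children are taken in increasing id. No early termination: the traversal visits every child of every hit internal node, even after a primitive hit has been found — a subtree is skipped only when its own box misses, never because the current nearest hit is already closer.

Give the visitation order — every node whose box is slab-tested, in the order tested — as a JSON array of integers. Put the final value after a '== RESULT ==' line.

Traverse from the root:
N0 x:[7,61/3] y:[-3,38] z:[4,17] -> hit [7,17], descend [3, 4, 9, 10]
  N3 x:[50/3,61/3] y:[25,38] z:[26/3,49/3] -> miss, prune
  N4 x:[7,58/3] y:[-3,15] z:[4,38/3] -> hit [7,38/3], descend [2, 5, 8]
    N2 x:[26/3,28/3] y:[-2,2] z:[19/3,8] -> miss, prune
    N5 x:[34/3,58/3] y:[-3,14] z:[17/3,38/3] -> hit [34/3,38/3] leaf, test {P5(miss), P10(miss)}
    N8 x:[7,26/3] y:[0,15] z:[4,10] -> hit [7,26/3] leaf, test {P3(miss), P6(miss)}
  N9 x:[7,16] y:[3,18] z:[41/3,17] -> hit [41/3,16], descend [7, 13]
    N7 x:[41/3,16] y:[7,18] z:[46/3,49/3] -> hit [46/3,16] leaf, test {P8@t=16, P13(miss)}
    N13 x:[7,9] y:[3,14] z:[41/3,17] -> miss, prune
  N10 x:[22/3,53/3] y:[31,38] z:[8,34/3] -> miss, prune

Summary -> nodes [0, 3, 4, 2, 5, 8, 9, 7, 13, 10]; box-tests=10; leaf-entries=3; first=P8

== RESULT ==
[0, 3, 4, 2, 5, 8, 9, 7, 13, 10]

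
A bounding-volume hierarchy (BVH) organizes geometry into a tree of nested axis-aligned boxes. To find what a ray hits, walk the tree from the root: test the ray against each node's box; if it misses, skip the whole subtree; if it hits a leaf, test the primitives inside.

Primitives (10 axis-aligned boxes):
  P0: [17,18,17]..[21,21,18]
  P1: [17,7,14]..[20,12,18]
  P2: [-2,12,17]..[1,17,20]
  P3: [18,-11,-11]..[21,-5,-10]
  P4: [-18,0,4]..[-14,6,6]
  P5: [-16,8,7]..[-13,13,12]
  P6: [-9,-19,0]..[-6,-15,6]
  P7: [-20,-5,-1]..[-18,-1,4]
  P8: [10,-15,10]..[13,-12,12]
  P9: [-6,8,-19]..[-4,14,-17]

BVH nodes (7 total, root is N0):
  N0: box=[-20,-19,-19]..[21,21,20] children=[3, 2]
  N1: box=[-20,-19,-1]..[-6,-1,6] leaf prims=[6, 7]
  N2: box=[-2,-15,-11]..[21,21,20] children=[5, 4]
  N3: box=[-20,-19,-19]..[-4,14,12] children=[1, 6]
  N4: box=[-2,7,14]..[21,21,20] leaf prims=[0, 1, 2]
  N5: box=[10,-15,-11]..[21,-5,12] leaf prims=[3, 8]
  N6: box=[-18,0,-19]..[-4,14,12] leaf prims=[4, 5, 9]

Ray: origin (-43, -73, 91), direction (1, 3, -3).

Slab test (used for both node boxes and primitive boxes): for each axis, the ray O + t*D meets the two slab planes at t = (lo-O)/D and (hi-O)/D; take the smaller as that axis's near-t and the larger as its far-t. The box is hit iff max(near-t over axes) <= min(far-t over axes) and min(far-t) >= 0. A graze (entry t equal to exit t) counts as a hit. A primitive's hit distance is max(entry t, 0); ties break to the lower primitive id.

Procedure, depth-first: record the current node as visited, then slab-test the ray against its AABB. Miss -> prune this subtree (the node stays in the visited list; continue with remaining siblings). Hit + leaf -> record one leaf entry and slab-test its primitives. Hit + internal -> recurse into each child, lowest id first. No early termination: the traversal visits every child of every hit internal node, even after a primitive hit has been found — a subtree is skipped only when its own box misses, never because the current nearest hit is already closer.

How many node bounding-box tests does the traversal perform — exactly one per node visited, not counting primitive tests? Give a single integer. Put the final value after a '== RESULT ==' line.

Trace the traversal:
N0 x:[23,64] y:[18,94/3] z:[71/3,110/3] -> hit [71/3,94/3], descend [2, 3]
  N2 x:[41,64] y:[58/3,94/3] z:[71/3,34] -> miss, prune
  N3 x:[23,39] y:[18,29] z:[79/3,110/3] -> hit [79/3,29], descend [1, 6]
    N1 x:[23,37] y:[18,24] z:[85/3,92/3] -> miss, prune
    N6 x:[25,39] y:[73/3,29] z:[79/3,110/3] -> hit [79/3,29] leaf, test {P4(miss), P5@t=27, P9(miss)}

order=[0, 2, 3, 1, 6]  |boxes|=5  |leaves|=1  hit=P5

== RESULT ==
5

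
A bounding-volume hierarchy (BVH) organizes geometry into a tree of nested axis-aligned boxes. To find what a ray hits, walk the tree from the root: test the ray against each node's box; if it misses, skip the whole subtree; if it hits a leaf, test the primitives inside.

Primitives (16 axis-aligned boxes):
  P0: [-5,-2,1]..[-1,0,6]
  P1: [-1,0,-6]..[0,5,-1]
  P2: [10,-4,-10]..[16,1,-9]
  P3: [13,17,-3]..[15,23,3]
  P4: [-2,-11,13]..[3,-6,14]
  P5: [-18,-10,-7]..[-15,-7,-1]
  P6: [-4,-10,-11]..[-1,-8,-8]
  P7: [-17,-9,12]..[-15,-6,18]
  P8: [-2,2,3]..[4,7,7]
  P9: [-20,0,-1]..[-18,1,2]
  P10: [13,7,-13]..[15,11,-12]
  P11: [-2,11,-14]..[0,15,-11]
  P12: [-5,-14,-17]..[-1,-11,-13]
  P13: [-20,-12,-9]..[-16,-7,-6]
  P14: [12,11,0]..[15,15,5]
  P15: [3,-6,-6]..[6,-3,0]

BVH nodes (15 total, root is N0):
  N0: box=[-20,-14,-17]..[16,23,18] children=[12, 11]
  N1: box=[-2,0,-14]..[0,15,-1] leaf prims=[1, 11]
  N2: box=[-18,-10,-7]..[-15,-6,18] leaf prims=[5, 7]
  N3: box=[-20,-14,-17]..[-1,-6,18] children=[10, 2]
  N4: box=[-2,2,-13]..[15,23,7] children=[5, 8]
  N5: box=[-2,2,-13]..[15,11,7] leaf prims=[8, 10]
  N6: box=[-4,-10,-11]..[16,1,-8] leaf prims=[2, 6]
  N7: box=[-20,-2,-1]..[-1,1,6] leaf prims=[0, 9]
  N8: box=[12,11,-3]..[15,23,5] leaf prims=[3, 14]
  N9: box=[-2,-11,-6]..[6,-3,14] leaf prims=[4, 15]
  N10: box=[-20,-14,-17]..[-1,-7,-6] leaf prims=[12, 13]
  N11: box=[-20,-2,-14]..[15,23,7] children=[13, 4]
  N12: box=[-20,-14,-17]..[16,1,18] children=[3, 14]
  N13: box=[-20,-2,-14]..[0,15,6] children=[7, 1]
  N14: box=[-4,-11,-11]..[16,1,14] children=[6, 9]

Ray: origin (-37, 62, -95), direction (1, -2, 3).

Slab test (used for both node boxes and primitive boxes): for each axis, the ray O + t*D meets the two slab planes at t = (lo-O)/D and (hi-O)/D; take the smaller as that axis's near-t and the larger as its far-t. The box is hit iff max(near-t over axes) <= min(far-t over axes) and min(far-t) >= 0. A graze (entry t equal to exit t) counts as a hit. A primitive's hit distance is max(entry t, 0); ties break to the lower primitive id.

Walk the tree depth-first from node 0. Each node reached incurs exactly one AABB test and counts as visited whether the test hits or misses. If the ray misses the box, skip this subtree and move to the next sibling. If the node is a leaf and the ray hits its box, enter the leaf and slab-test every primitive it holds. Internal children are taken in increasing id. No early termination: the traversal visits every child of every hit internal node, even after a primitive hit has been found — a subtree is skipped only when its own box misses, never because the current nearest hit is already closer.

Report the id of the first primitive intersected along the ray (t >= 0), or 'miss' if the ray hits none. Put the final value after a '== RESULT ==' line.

Walk:
N0 x:[17,53] y:[39/2,38] z:[26,113/3] -> hit [26,113/3], descend [11, 12]
  N11 x:[17,52] y:[39/2,32] z:[27,34] -> hit [27,32], descend [4, 13]
    N4 x:[35,52] y:[39/2,30] z:[82/3,34] -> miss, prune
    N13 x:[17,37] y:[47/2,32] z:[27,101/3] -> hit [27,32], descend [1, 7]
      N1 x:[35,37] y:[47/2,31] z:[27,94/3] -> miss, prune
      N7 x:[17,36] y:[61/2,32] z:[94/3,101/3] -> hit [94/3,32] leaf, test {P0@t=32, P9(miss)}
  N12 x:[17,53] y:[61/2,38] z:[26,113/3] -> hit [61/2,113/3], descend [3, 14]
    N3 x:[17,36] y:[34,38] z:[26,113/3] -> hit [34,36], descend [2, 10]
      N2 x:[19,22] y:[34,36] z:[88/3,113/3] -> miss, prune
      N10 x:[17,36] y:[69/2,38] z:[26,89/3] -> miss, prune
    N14 x:[33,53] y:[61/2,73/2] z:[28,109/3] -> hit [33,109/3], descend [6, 9]
      N6 x:[33,53] y:[61/2,36] z:[28,29] -> miss, prune
      N9 x:[35,43] y:[65/2,73/2] z:[89/3,109/3] -> hit [35,109/3] leaf, test {P4@t=36, P15(miss)}

13 AABB tests over nodes [0, 11, 4, 13, 1, 7, 12, 3, 2, 10, 14, 6, 9]; 2 leaves entered; closest P0.

== RESULT ==
0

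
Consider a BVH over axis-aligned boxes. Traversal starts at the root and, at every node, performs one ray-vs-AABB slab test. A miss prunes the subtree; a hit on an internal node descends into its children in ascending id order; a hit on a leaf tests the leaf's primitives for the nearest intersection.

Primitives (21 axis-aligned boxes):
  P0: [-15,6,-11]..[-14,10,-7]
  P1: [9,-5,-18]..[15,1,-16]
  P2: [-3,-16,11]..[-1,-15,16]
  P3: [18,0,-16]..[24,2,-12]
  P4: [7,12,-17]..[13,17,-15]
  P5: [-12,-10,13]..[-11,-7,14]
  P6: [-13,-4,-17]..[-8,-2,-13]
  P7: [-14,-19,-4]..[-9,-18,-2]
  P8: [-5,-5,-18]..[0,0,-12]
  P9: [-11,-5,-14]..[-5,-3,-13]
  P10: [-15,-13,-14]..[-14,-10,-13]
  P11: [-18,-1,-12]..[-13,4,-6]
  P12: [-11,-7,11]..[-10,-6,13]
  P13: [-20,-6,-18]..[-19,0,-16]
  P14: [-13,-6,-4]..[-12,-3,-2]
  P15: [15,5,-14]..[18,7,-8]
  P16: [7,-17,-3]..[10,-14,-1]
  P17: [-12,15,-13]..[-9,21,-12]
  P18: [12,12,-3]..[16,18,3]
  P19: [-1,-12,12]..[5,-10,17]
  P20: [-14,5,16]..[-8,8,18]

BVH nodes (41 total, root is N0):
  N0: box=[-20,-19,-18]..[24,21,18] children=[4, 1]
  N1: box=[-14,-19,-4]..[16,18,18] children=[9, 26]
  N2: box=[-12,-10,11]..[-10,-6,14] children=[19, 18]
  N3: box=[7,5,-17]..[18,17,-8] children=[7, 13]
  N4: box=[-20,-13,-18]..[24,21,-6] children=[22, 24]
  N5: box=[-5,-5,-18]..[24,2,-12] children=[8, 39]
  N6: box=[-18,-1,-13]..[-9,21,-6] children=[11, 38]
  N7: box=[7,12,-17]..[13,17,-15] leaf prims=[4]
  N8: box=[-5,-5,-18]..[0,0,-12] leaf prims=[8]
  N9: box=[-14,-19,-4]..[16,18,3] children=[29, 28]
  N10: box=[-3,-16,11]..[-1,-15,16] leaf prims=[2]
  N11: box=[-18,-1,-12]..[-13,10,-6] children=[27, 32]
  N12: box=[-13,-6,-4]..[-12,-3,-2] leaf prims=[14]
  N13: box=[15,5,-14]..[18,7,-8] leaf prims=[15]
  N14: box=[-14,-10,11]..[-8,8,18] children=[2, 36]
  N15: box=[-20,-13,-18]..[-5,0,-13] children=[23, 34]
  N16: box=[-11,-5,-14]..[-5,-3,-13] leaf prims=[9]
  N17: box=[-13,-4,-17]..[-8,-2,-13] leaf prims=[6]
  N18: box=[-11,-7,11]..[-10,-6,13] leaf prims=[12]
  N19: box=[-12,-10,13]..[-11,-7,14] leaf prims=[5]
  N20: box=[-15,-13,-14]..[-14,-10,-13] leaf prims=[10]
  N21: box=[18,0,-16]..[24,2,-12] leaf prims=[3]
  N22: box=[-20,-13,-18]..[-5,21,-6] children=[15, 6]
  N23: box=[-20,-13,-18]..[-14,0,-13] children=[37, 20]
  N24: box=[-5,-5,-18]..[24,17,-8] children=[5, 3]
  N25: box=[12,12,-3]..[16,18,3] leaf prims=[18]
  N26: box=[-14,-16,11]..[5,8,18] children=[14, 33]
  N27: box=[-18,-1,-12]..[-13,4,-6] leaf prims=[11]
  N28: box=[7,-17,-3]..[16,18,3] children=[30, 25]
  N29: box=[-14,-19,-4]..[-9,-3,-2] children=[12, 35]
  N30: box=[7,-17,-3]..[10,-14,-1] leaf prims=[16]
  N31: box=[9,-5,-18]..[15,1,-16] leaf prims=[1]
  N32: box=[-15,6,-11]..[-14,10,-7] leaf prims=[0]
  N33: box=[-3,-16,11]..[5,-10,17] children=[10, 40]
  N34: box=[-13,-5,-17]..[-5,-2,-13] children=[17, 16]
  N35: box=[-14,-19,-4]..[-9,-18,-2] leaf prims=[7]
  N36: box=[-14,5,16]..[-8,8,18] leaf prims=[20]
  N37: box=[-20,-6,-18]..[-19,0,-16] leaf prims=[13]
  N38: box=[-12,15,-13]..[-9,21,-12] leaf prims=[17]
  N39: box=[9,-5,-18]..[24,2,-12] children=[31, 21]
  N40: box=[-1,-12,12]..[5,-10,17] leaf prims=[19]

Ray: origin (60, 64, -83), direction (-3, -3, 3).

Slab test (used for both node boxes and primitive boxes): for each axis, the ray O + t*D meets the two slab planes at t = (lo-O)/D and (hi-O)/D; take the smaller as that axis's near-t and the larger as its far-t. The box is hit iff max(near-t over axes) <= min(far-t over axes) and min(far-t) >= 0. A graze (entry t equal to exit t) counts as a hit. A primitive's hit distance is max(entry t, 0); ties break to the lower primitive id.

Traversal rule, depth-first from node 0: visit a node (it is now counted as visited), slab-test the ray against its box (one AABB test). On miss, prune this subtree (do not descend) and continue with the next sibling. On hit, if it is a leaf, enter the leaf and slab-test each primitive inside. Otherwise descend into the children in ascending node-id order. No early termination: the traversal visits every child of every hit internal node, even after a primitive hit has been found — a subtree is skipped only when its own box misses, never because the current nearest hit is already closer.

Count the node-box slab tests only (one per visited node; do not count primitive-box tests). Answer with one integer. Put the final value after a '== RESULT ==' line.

Traverse from the root:
N0 x:[12,80/3] y:[43/3,83/3] z:[65/3,101/3] -> hit [65/3,80/3], descend [1, 4]
  N1 x:[44/3,74/3] y:[46/3,83/3] z:[79/3,101/3] -> miss, prune
  N4 x:[12,80/3] y:[43/3,77/3] z:[65/3,77/3] -> hit [65/3,77/3], descend [22, 24]
    N22 x:[65/3,80/3] y:[43/3,77/3] z:[65/3,77/3] -> hit [65/3,77/3], descend [6, 15]
      N6 x:[23,26] y:[43/3,65/3] z:[70/3,77/3] -> miss, prune
      N15 x:[65/3,80/3] y:[64/3,77/3] z:[65/3,70/3] -> hit [65/3,70/3], descend [23, 34]
        N23 x:[74/3,80/3] y:[64/3,77/3] z:[65/3,70/3] -> miss, prune
        N34 x:[65/3,73/3] y:[22,23] z:[22,70/3] -> hit [22,23], descend [16, 17]
          N16 x:[65/3,71/3] y:[67/3,23] z:[23,70/3] -> hit [23,23] leaf, test {P9@t=23}
          N17 x:[68/3,73/3] y:[22,68/3] z:[22,70/3] -> hit [68/3,68/3] leaf, test {P6@t=68/3}
    N24 x:[12,65/3] y:[47/3,23] z:[65/3,25] -> hit [65/3,65/3], descend [3, 5]
      N3 x:[14,53/3] y:[47/3,59/3] z:[22,25] -> miss, prune
      N5 x:[12,65/3] y:[62/3,23] z:[65/3,71/3] -> hit [65/3,65/3], descend [8, 39]
        N8 x:[20,65/3] y:[64/3,23] z:[65/3,71/3] -> hit [65/3,65/3] leaf, test {P8@t=65/3}
        N39 x:[12,17] y:[62/3,23] z:[65/3,71/3] -> miss, prune

order=[0, 1, 4, 22, 6, 15, 23, 34, 16, 17, 24, 3, 5, 8, 39]  |boxes|=15  |leaves|=3  hit=P8

== RESULT ==
15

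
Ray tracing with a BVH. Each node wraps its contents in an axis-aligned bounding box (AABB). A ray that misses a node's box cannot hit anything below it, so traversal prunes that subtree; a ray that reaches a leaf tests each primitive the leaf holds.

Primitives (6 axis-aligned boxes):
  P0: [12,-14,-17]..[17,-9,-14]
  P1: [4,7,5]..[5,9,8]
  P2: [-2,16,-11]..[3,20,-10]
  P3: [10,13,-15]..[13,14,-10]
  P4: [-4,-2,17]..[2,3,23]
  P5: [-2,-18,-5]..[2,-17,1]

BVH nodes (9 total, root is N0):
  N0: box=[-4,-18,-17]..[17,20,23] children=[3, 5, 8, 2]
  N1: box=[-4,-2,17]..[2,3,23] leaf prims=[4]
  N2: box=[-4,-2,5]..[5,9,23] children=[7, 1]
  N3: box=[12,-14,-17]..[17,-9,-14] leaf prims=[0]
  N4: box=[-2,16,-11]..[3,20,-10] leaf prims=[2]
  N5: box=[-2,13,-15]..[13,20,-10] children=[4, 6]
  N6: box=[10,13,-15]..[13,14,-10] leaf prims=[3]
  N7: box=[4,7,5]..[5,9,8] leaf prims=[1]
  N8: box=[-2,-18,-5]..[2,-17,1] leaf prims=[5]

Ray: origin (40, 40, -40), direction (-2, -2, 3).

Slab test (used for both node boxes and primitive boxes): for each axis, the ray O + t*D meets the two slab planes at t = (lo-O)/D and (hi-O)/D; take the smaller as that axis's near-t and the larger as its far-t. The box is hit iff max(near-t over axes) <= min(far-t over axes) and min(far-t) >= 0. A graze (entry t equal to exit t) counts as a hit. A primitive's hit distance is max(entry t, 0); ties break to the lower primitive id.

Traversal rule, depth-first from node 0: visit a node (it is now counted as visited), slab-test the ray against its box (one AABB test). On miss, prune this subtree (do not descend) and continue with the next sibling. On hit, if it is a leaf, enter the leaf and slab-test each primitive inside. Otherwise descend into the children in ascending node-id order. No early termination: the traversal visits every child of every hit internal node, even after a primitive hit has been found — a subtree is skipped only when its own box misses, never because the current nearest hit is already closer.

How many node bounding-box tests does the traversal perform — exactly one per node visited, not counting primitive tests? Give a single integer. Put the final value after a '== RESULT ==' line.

Walk:
N0 x:[23/2,22] y:[10,29] z:[23/3,21] -> hit [23/2,21], descend [2, 3, 5, 8]
  N2 x:[35/2,22] y:[31/2,21] z:[15,21] -> hit [35/2,21], descend [1, 7]
    N1 x:[19,22] y:[37/2,21] z:[19,21] -> hit [19,21] leaf, test {P4@t=19}
    N7 x:[35/2,18] y:[31/2,33/2] z:[15,16] -> miss, prune
  N3 x:[23/2,14] y:[49/2,27] z:[23/3,26/3] -> miss, prune
  N5 x:[27/2,21] y:[10,27/2] z:[25/3,10] -> miss, prune
  N8 x:[19,21] y:[57/2,29] z:[35/3,41/3] -> miss, prune

7 AABB tests over nodes [0, 2, 1, 7, 3, 5, 8]; 1 leaf entered; closest P4.

== RESULT ==
7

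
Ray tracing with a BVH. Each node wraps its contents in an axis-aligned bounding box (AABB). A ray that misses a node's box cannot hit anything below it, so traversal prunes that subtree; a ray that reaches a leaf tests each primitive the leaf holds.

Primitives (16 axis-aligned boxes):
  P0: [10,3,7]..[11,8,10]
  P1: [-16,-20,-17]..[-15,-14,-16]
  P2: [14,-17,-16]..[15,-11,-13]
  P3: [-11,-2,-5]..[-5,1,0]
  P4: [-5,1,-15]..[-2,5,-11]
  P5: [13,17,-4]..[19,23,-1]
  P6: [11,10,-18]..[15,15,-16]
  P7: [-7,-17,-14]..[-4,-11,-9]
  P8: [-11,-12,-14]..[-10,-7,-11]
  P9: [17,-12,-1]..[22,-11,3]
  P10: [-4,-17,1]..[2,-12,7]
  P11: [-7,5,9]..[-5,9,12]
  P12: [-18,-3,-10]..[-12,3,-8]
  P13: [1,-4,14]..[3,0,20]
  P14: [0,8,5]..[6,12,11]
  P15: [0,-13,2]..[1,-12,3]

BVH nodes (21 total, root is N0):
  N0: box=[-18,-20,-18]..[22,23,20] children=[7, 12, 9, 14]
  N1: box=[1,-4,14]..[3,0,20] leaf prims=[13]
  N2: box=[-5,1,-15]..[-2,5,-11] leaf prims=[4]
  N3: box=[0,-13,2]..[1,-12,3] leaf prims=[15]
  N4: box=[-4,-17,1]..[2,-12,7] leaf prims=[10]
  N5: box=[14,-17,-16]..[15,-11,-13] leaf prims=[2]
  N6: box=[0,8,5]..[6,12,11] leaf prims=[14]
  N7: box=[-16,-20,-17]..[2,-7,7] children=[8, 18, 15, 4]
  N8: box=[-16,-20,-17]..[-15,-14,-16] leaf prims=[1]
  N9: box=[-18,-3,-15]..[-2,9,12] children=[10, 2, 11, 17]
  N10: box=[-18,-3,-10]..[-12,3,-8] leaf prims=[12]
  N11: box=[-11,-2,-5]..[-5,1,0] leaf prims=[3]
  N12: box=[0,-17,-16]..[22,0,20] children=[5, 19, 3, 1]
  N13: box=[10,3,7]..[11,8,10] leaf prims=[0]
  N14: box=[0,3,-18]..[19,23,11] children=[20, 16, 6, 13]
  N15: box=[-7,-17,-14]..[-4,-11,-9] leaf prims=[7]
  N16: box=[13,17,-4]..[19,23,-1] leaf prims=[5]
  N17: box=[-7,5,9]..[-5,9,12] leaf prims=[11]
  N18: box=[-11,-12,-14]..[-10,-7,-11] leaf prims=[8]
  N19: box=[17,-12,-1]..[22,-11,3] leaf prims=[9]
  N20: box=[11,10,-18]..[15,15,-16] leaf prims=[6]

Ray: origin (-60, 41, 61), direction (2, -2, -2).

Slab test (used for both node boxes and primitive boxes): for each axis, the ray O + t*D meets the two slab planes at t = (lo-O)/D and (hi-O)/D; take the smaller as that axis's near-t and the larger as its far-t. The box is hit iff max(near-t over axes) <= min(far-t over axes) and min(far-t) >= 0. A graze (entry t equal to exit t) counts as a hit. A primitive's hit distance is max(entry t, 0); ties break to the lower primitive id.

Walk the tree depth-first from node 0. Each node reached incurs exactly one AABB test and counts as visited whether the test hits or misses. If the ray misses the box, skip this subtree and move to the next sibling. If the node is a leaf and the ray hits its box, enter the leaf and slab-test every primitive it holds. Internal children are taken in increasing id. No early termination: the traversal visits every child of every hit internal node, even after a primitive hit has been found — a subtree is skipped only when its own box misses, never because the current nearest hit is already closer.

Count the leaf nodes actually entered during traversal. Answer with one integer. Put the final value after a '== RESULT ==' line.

Trace the traversal:
N0 x:[21,41] y:[9,61/2] z:[41/2,79/2] -> hit [21,61/2], descend [7, 9, 12, 14]
  N7 x:[22,31] y:[24,61/2] z:[27,39] -> hit [27,61/2], descend [4, 8, 15, 18]
    N4 x:[28,31] y:[53/2,29] z:[27,30] -> hit [28,29] leaf, test {P10@t=28}
    N8 x:[22,45/2] y:[55/2,61/2] z:[77/2,39] -> miss, prune
    N15 x:[53/2,28] y:[26,29] z:[35,75/2] -> miss, prune
    N18 x:[49/2,25] y:[24,53/2] z:[36,75/2] -> miss, prune
  N9 x:[21,29] y:[16,22] z:[49/2,38] -> miss, prune
  N12 x:[30,41] y:[41/2,29] z:[41/2,77/2] -> miss, prune
  N14 x:[30,79/2] y:[9,19] z:[25,79/2] -> miss, prune

Visited [0, 7, 4, 8, 15, 18, 9, 12, 14]. Tests: 9 box, 1 leaf. Nearest: P10.

== RESULT ==
1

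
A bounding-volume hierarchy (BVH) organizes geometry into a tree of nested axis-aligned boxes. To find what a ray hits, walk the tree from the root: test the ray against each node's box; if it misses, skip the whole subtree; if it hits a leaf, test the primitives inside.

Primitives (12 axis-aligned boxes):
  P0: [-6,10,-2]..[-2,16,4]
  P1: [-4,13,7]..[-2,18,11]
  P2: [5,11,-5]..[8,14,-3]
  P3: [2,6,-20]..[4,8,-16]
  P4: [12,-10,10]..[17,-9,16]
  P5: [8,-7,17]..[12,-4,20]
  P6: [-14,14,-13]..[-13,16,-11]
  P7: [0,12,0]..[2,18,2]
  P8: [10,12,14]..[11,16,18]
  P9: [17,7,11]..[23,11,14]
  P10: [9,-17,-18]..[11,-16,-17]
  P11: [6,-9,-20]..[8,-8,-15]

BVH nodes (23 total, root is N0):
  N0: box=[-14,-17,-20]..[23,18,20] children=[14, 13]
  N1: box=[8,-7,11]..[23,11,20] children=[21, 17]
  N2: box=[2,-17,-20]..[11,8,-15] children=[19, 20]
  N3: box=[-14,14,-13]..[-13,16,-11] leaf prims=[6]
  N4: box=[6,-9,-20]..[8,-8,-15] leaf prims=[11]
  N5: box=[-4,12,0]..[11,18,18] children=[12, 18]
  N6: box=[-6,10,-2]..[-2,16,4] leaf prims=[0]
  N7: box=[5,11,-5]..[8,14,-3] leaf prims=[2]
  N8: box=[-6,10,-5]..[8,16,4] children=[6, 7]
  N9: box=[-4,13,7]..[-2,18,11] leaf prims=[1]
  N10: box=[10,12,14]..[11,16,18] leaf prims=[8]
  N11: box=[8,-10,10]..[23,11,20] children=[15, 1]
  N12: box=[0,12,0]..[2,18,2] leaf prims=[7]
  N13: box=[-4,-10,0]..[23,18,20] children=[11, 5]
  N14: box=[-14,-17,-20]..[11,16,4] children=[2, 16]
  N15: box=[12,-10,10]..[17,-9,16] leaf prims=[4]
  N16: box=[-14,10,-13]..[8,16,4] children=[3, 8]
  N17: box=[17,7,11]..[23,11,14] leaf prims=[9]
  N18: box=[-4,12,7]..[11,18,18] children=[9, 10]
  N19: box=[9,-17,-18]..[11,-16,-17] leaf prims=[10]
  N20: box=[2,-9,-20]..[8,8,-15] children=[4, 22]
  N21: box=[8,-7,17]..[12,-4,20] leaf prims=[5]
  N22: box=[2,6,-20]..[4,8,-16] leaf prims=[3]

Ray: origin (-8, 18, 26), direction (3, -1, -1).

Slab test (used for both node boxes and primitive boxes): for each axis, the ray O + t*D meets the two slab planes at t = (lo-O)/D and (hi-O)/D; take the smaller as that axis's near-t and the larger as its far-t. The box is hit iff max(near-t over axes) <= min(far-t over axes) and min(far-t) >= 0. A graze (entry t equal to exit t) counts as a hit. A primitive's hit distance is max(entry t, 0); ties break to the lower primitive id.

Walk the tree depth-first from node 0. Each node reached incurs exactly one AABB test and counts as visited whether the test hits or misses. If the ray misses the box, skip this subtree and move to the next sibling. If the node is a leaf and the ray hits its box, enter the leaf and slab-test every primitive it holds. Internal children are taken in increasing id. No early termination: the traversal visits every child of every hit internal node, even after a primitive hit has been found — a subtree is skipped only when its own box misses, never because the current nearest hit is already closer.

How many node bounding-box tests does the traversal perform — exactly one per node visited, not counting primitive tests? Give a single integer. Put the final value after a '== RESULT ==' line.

Trace the traversal:
N0 x:[-2,31/3] y:[0,35] z:[6,46] -> hit [6,31/3], descend [13, 14]
  N13 x:[4/3,31/3] y:[0,28] z:[6,26] -> hit [6,31/3], descend [5, 11]
    N5 x:[4/3,19/3] y:[0,6] z:[8,26] -> miss, prune
    N11 x:[16/3,31/3] y:[7,28] z:[6,16] -> hit [7,31/3], descend [1, 15]
      N1 x:[16/3,31/3] y:[7,25] z:[6,15] -> hit [7,31/3], descend [17, 21]
        N17 x:[25/3,31/3] y:[7,11] z:[12,15] -> miss, prune
        N21 x:[16/3,20/3] y:[22,25] z:[6,9] -> miss, prune
      N15 x:[20/3,25/3] y:[27,28] z:[10,16] -> miss, prune
  N14 x:[-2,19/3] y:[2,35] z:[22,46] -> miss, prune

Summary -> nodes [0, 13, 5, 11, 1, 17, 21, 15, 14]; box-tests=9; leaf-entries=0; first=miss

== RESULT ==
9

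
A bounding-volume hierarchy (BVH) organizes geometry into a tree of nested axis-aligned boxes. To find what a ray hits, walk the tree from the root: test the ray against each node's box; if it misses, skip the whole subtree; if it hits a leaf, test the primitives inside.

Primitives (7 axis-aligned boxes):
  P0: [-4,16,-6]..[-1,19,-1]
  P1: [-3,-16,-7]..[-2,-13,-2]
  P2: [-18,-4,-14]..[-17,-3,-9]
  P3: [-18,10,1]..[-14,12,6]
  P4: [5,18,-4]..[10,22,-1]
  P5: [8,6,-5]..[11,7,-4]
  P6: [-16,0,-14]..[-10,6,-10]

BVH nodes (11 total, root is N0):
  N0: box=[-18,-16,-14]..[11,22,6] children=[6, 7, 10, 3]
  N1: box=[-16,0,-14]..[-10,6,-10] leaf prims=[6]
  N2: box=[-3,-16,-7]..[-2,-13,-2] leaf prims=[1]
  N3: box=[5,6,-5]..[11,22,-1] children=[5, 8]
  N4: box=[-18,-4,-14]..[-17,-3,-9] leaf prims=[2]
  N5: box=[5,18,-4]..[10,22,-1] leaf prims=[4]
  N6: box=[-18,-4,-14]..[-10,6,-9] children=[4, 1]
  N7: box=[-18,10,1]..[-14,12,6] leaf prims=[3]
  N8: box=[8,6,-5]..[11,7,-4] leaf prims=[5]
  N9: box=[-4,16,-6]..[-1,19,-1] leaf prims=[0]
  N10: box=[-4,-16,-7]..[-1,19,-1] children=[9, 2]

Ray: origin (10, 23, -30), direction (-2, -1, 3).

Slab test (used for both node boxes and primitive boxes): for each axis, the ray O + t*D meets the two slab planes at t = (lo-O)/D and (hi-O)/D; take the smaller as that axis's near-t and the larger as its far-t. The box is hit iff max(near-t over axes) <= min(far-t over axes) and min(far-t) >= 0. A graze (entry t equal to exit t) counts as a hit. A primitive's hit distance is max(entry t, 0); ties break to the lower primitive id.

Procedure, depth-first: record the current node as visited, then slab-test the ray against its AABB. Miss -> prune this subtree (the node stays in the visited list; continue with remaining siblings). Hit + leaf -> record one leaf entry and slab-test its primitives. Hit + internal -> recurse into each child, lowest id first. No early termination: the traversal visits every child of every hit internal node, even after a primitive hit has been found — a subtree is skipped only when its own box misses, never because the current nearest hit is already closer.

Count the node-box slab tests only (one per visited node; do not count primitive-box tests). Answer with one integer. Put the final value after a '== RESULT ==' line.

Traverse from the root:
N0 x:[-1/2,14] y:[1,39] z:[16/3,12] -> hit [16/3,12], descend [3, 6, 7, 10]
  N3 x:[-1/2,5/2] y:[1,17] z:[25/3,29/3] -> miss, prune
  N6 x:[10,14] y:[17,27] z:[16/3,7] -> miss, prune
  N7 x:[12,14] y:[11,13] z:[31/3,12] -> hit [12,12] leaf, test {P3@t=12}
  N10 x:[11/2,7] y:[4,39] z:[23/3,29/3] -> miss, prune

5 AABB tests over nodes [0, 3, 6, 7, 10]; 1 leaf entered; closest P3.

== RESULT ==
5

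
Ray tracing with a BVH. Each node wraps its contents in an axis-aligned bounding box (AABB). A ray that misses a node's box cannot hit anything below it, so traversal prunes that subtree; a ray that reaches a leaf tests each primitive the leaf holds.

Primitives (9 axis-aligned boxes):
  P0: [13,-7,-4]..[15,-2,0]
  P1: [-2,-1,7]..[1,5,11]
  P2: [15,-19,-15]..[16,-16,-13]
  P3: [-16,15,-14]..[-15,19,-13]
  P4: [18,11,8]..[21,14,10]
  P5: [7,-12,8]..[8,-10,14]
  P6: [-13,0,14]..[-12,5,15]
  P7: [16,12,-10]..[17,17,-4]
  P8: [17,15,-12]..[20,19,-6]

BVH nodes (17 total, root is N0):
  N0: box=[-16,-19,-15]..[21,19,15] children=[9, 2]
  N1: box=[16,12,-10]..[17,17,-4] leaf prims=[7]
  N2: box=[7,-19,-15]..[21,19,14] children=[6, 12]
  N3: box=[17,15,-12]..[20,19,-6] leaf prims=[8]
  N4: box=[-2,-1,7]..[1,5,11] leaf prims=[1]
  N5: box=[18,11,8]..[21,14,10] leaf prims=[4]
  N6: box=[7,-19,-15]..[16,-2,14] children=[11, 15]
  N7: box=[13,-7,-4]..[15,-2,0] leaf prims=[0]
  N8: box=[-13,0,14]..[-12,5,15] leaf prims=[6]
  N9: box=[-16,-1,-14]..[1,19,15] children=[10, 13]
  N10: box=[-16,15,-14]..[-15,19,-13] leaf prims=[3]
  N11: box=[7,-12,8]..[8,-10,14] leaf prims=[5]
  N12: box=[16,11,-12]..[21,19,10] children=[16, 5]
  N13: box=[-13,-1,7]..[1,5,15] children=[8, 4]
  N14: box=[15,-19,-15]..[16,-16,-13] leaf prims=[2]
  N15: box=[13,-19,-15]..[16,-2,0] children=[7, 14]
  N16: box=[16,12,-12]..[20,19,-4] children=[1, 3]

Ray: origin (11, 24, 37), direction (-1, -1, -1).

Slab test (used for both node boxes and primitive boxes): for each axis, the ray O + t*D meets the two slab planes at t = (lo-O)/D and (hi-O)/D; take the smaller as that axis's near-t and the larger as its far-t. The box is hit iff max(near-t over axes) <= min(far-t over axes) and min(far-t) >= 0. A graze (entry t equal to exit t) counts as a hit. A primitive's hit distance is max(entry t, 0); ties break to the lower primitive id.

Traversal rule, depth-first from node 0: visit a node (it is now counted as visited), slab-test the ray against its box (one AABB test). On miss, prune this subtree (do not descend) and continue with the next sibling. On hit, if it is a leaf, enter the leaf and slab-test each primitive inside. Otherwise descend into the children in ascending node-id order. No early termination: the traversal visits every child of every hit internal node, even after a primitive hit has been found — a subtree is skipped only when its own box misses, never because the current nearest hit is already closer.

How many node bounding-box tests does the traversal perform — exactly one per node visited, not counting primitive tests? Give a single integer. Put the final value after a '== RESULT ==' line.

Walk:
N0 x:[-10,27] y:[5,43] z:[22,52] -> hit [22,27], descend [2, 9]
  N2 x:[-10,4] y:[5,43] z:[23,52] -> miss, prune
  N9 x:[10,27] y:[5,25] z:[22,51] -> hit [22,25], descend [10, 13]
    N10 x:[26,27] y:[5,9] z:[50,51] -> miss, prune
    N13 x:[10,24] y:[19,25] z:[22,30] -> hit [22,24], descend [4, 8]
      N4 x:[10,13] y:[19,25] z:[26,30] -> miss, prune
      N8 x:[23,24] y:[19,24] z:[22,23] -> hit [23,23] leaf, test {P6@t=23}

7 AABB tests over nodes [0, 2, 9, 10, 13, 4, 8]; 1 leaf entered; closest P6.

== RESULT ==
7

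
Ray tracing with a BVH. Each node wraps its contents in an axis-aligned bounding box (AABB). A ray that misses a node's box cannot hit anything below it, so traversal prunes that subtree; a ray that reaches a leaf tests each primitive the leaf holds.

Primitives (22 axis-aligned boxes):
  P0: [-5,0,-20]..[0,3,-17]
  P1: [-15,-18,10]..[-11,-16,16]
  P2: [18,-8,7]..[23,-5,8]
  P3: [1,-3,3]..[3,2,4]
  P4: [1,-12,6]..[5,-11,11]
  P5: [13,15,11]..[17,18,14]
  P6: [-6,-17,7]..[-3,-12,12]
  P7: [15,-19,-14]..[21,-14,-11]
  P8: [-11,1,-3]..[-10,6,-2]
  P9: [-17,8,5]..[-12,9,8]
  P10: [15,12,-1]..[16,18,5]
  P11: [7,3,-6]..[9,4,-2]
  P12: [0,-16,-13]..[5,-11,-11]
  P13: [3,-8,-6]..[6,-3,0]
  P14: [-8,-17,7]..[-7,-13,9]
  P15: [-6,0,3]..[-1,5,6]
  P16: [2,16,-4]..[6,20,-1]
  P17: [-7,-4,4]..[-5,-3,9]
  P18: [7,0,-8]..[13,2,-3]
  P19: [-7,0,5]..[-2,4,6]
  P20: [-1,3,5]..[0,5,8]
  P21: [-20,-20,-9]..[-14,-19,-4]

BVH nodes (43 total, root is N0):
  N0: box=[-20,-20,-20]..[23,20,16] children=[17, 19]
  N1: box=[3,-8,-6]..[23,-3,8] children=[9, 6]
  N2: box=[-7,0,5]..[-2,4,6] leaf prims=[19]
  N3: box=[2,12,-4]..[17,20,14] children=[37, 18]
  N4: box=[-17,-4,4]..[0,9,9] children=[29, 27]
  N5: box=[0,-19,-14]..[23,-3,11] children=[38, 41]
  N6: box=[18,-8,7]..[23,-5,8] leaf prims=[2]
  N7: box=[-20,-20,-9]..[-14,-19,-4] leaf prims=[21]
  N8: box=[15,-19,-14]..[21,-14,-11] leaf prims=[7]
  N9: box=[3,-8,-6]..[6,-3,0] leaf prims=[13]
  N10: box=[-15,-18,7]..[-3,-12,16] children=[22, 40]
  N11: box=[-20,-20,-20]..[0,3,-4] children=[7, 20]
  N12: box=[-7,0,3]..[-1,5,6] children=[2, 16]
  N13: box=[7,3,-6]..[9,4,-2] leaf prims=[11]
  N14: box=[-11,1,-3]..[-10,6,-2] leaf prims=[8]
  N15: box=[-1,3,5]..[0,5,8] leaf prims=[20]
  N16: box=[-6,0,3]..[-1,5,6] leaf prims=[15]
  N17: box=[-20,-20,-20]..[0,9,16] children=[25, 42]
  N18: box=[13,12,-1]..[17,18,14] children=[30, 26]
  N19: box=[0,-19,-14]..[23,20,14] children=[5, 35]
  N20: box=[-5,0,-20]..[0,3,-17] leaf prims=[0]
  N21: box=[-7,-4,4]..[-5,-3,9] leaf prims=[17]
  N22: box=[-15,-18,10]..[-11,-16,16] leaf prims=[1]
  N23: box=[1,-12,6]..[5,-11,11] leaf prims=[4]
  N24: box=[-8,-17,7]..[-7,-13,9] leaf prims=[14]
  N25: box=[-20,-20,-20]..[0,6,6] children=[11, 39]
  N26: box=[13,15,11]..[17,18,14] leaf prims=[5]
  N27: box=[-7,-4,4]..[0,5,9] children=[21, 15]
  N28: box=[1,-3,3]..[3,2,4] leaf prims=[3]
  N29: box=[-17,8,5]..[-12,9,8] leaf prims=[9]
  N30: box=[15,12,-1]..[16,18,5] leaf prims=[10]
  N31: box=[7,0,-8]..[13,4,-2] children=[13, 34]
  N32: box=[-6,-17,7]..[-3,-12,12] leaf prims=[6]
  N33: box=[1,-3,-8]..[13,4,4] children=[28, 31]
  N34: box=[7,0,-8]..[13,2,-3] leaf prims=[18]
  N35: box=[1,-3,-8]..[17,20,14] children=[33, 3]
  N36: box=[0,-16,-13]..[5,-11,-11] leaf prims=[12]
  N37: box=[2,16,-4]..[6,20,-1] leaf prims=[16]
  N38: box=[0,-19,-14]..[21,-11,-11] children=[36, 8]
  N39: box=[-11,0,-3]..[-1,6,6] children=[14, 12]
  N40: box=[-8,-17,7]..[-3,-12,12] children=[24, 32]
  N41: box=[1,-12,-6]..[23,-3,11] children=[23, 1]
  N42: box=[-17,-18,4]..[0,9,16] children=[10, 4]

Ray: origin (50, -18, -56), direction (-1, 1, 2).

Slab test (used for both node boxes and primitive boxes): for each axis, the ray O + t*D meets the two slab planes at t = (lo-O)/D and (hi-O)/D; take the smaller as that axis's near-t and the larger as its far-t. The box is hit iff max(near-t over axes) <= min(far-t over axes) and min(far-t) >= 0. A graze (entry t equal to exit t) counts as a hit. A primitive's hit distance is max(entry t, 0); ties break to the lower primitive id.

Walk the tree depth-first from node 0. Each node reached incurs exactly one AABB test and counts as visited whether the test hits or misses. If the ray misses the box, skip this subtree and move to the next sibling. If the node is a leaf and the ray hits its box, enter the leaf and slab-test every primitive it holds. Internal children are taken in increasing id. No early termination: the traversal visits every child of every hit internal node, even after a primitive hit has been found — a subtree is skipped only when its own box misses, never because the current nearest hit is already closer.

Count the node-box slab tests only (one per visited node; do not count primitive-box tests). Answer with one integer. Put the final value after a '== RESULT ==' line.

Traverse from the root:
N0 x:[27,70] y:[-2,38] z:[18,36] -> hit [27,36], descend [17, 19]
  N17 x:[50,70] y:[-2,27] z:[18,36] -> miss, prune
  N19 x:[27,50] y:[-1,38] z:[21,35] -> hit [27,35], descend [5, 35]
    N5 x:[27,50] y:[-1,15] z:[21,67/2] -> miss, prune
    N35 x:[33,49] y:[15,38] z:[24,35] -> hit [33,35], descend [3, 33]
      N3 x:[33,48] y:[30,38] z:[26,35] -> hit [33,35], descend [18, 37]
        N18 x:[33,37] y:[30,36] z:[55/2,35] -> hit [33,35], descend [26, 30]
          N26 x:[33,37] y:[33,36] z:[67/2,35] -> hit [67/2,35] leaf, test {P5@t=67/2}
          N30 x:[34,35] y:[30,36] z:[55/2,61/2] -> miss, prune
        N37 x:[44,48] y:[34,38] z:[26,55/2] -> miss, prune
      N33 x:[37,49] y:[15,22] z:[24,30] -> miss, prune

order=[0, 17, 19, 5, 35, 3, 18, 26, 30, 37, 33]  |boxes|=11  |leaves|=1  hit=P5

== RESULT ==
11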